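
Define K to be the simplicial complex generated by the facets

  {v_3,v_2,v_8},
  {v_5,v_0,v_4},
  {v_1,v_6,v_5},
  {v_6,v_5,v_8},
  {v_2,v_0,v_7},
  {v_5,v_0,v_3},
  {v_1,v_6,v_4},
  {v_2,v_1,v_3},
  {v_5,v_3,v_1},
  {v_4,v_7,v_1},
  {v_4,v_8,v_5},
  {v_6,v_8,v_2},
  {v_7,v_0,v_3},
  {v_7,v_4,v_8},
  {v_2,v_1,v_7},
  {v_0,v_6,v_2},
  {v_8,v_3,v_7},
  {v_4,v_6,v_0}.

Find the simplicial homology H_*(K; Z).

K has 9 vertices, 27 edges, 18 triangles.
rank ∂_0 = 0, rank ∂_1 = 8 ⇒ b_0 = 9 − 0 − 8 = 1; all invariant factors of ∂_1 are 1 so no torsion. So H_0 ≅ Z.
rank ∂_1 = 8, rank ∂_2 = 18 ⇒ b_1 = 27 − 8 − 18 = 1; ∂_2 has invariant factor(s) [2] giving torsion. So H_1 ≅ Z ⊕ Z/2.
rank ∂_2 = 18, rank ∂_3 = 0 ⇒ b_2 = 18 − 18 − 0 = 0. So H_2 ≅ 0.

H_0 ≅ Z,  H_1 ≅ Z ⊕ Z/2,  H_2 = 0.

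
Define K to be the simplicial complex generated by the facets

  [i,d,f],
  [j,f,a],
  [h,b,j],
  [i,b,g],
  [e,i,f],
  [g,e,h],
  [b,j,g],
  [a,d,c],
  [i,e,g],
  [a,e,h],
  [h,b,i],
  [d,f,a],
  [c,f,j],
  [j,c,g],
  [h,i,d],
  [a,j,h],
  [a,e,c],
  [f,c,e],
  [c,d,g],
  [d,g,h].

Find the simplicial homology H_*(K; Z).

H_0 = Z,  H_1 = Z ⊕ Z/2,  H_2 = 0.

We work with the vertex ordering a < b < c < d < e < f < g < h < i < j. The simplices of K, each written with vertices in increasing order, are:

  0-simplices (10): a, b, c, d, e, f, g, h, i, j
  1-simplices (30): ac, ad, ae, af, ah, aj, bg, bh, bi, bj, cd, ce, cf, cg, cj, df, dg, dh, di, ef, eg, eh, ei, fi, fj, gh, gi, gj, hi, hj
  2-simplices (20): acd, ace, adf, aeh, afj, ahj, bgi, bgj, bhi, bhj, cdg, cef, cfj, cgj, dfi, dgh, dhi, efi, egh, egi

so the chain groups are C_0 ≅ Z^10, C_1 ≅ Z^30, C_2 ≅ Z^20.

The boundary map ∂_1: C_1 → C_0 maps an edge to its endpoints' difference, ∂[p,q] = q − p. For instance
  ∂cg = g − c.
This gives a 10×30 integer matrix of rank 9; reducing to Smith normal form yields diagonal entries (1,1,1,1,1,1,1,1,1).

Boundary ∂_2: C_2 → C_1 acts by ∂[p,q,r] = [q,r] − [p,r] + [p,q]. For instance
  ∂efi = fi − ei + ef,
  ∂cfj = fj − cj + cf.
The 30×20 boundary matrix has rank 20 and Smith normal form diag(1,1,1,1,1,1,1,1,1,1,1,1,1,1,1,1,1,1,1,2).

From H_k ≅ ker(∂_k) / im(∂_{k+1}) we obtain:

  H_0: rank C_0 − rank ∂_1 = 10 − 9 = 1, and the invariant factors of ∂_1 are all 1, so H_0 ≅ Z.
  H_1: rank ker ∂_1 − rank ∂_2 = (30 − 9) − 20 = 1, and ∂_2 has invariant factor 2 > 1, so H_1 ≅ Z ⊕ Z/2.
  H_2: rank ker ∂_2 − rank ∂_3 = (20 − 20) − 0 = 0, and there is no ∂_3, so H_2 ≅ 0.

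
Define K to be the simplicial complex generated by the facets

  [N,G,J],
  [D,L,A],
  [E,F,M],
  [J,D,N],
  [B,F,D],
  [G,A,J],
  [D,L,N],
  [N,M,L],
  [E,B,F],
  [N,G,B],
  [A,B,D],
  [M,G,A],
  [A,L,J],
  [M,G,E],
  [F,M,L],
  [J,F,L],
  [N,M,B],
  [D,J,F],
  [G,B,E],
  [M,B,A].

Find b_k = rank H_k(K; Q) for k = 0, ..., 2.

We work with the vertex ordering A < B < D < E < F < G < J < L < M < N. The simplices of K, each written with vertices in increasing order, are:

  0-simplices (10): A, B, D, E, F, G, J, L, M, N
  1-simplices (30): AB, AD, AG, AJ, AL, AM, BD, BE, BF, BG, BM, BN, DF, DJ, DL, DN, EF, EG, EM, FJ, FL, FM, GJ, GM, GN, JL, JN, LM, LN, MN
  2-simplices (20): ABD, ABM, ADL, AGJ, AGM, AJL, BDF, BEF, BEG, BGN, BMN, DFJ, DJN, DLN, EFM, EGM, FJL, FLM, GJN, LMN

Hence C_0 ≅ Z^10, C_1 ≅ Z^30, C_2 ≅ Z^20.

∂_1: C_1 → C_0 maps an edge to its endpoints' difference, ∂[p,q] = q − p. For instance
  ∂GM = M − G.
This gives a 10×30 integer matrix of rank 9; reducing to Smith normal form yields diagonal entries (1,1,1,1,1,1,1,1,1).

The boundary map ∂_2: C_2 → C_1 maps a triangle to the signed sum of its edges. For instance
  ∂EGM = GM − EM + EG,
  ∂BEF = EF − BF + BE.
The 30×20 boundary matrix has rank 20 and Smith normal form diag(1,1,1,1,1,1,1,1,1,1,1,1,1,1,1,1,1,1,1,2).

Now H_k = ker ∂_k / im ∂_{k+1}, so:

  H_0: rank C_0 − rank ∂_1 = 10 − 9 = 1, and the invariant factors of ∂_1 are all 1, so H_0 = Z.
  H_1: rank ker ∂_1 − rank ∂_2 = (30 − 9) − 20 = 1, and ∂_2 has invariant factor 2 > 1, so H_1 = Z ⊕ Z/2.
  H_2: rank ker ∂_2 − rank ∂_3 = (20 − 20) − 0 = 0, and there is no ∂_3, so H_2 = 0.

As a check, the Euler characteristic is 10 − 30 + 20 = 0, which agrees with 1 − 1 + 0 = 0.
(K is a triangulation of the Klein bottle.)

Hence the Betti numbers are b_0 = 1, b_1 = 1, b_2 = 0.

b_0 = 1, b_1 = 1, b_2 = 0.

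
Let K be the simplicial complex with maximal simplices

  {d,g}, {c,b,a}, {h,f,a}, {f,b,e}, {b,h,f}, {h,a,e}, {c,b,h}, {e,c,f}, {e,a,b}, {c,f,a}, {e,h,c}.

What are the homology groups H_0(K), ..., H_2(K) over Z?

H_0 ≅ Z^2,  H_1 ≅ Z/2,  H_2 = 0.

We work with the vertex ordering a < b < c < d < e < f < g < h. The simplices of K, each written with vertices in increasing order, are:

  0-simplices (8): a, b, c, d, e, f, g, h
  1-simplices (16): ab, ac, ae, af, ah, bc, be, bf, bh, ce, cf, ch, dg, ef, eh, fh
  2-simplices (10): abc, abe, acf, aeh, afh, bch, bef, bfh, cef, ceh

Hence C_0 ≅ Z^8, C_1 ≅ Z^16, C_2 ≅ Z^10.

The boundary map ∂_1: C_1 → C_0 is given by ∂[p,q] = [q] − [p]. For instance
  ∂ce = e − c.
This gives a 8×16 integer matrix of rank 6; reducing to Smith normal form yields diagonal entries (1,1,1,1,1,1).

Boundary ∂_2: C_2 → C_1 acts by ∂[p,q,r] = [q,r] − [p,r] + [p,q]. For instance
  ∂aeh = eh − ah + ae,
  ∂cef = ef − cf + ce.
The 16×10 boundary matrix has rank 10 and Smith normal form diag(1,1,1,1,1,1,1,1,1,2).

Reading off H_k = ker ∂_k / im ∂_{k+1}:

  H_0: rank C_0 − rank ∂_1 = 8 − 6 = 2, and the invariant factors of ∂_1 are all 1, so H_0 = Z^2.
  H_1: rank ker ∂_1 − rank ∂_2 = (16 − 6) − 10 = 0, and ∂_2 has invariant factor 2 > 1, so H_1 = Z/2.
  H_2: rank ker ∂_2 − rank ∂_3 = (10 − 10) − 0 = 0, and there is no ∂_3, so H_2 = 0.

(K is a triangulation of the disjoint union of the real projective plane RP^2 and the 1-simplex.)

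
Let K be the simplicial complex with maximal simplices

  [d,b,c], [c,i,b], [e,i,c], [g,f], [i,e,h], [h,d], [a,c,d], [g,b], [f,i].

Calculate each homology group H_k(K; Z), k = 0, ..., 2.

H_0 ≅ Z,  H_1 ≅ Z^2,  H_2 = 0.

We work with the vertex ordering a < b < c < d < e < f < g < h < i. The simplices of K, each written with vertices in increasing order, are:

  0-simplices (9): a, b, c, d, e, f, g, h, i
  1-simplices (15): ac, ad, bc, bd, bg, bi, cd, ce, ci, dh, eh, ei, fg, fi, hi
  2-simplices (5): acd, bcd, bci, cei, ehi

so the chain groups are C_0 ≅ Z^9, C_1 ≅ Z^15, C_2 ≅ Z^5.

The boundary map ∂_1: C_1 → C_0 sends each edge [p,q] (with p < q) to q − p. For instance
  ∂hi = i − h.
The 9×15 boundary matrix has rank 8 and Smith normal form diag(1,1,1,1,1,1,1,1).

Boundary ∂_2: C_2 → C_1 sends each 2-simplex [p,q,r] to [q,r] − [p,r] + [p,q]. For instance
  ∂cei = ei − ci + ce,
  ∂acd = cd − ad + ac.
This gives a 15×5 integer matrix of rank 5; reducing to Smith normal form yields diagonal entries (1,1,1,1,1).

From H_k ≅ ker(∂_k) / im(∂_{k+1}) we obtain:

  H_0: rank C_0 − rank ∂_1 = 9 − 8 = 1, and the invariant factors of ∂_1 are all 1, so H_0 ≅ Z.
  H_1: rank ker ∂_1 − rank ∂_2 = (15 − 8) − 5 = 2, and the invariant factors of ∂_2 are all 1, so H_1 ≅ Z^2.
  H_2: rank ker ∂_2 − rank ∂_3 = (5 − 5) − 0 = 0, and there is no ∂_3, so H_2 ≅ 0.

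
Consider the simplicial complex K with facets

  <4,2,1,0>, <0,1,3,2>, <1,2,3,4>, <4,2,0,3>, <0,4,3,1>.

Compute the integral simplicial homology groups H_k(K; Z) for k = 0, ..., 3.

Order the vertices as 0 < 1 < 2 < 3 < 4. Listing each simplex with vertices in this order, K has dimension 3 with simplices:

  0-simplices (5): [0], [1], [2], [3], [4]
  1-simplices (10): [0,1], [0,2], [0,3], [0,4], [1,2], [1,3], [1,4], [2,3], [2,4], [3,4]
  2-simplices (10): [0,1,2], [0,1,3], [0,1,4], [0,2,3], [0,2,4], [0,3,4], [1,2,3], [1,2,4], [1,3,4], [2,3,4]
  3-simplices (5): [0,1,2,3], [0,1,2,4], [0,1,3,4], [0,2,3,4], [1,2,3,4]

so the chain groups are C_0 ≅ Z^5, C_1 ≅ Z^10, C_2 ≅ Z^10, C_3 ≅ Z^5.

The boundary map ∂_1: C_1 → C_0 sends each edge [p,q] (with p < q) to q − p. For instance
  ∂[1,3] = [3] − [1].
The resulting 5×10 matrix has rank 4, and its Smith normal form has invariant factors (1,1,1,1).

∂_2: C_2 → C_1 maps a triangle to the signed sum of its edges. For instance
  ∂[0,1,2] = [1,2] − [0,2] + [0,1],
  ∂[0,2,3] = [2,3] − [0,3] + [0,2].
The 10×10 boundary matrix has rank 6 and Smith normal form diag(1,1,1,1,1,1).

∂_3: C_3 → C_2 sends each 3-simplex σ to the alternating sum Σ_i (−1)^i (σ with its i-th vertex removed). For instance
  ∂[0,1,2,4] = [1,2,4] − [0,2,4] + [0,1,4] − [0,1,2],
  ∂[0,1,2,3] = [1,2,3] − [0,2,3] + [0,1,3] − [0,1,2].
This gives a 10×5 integer matrix of rank 4; reducing to Smith normal form yields diagonal entries (1,1,1,1).

Now H_k = ker ∂_k / im ∂_{k+1}, so:

  H_0: rank C_0 − rank ∂_1 = 5 − 4 = 1, and the invariant factors of ∂_1 are all 1, so H_0 = Z.
  H_1: rank ker ∂_1 − rank ∂_2 = (10 − 4) − 6 = 0, and the invariant factors of ∂_2 are all 1, so H_1 = 0.
  H_2: rank ker ∂_2 − rank ∂_3 = (10 − 6) − 4 = 0, and the invariant factors of ∂_3 are all 1, so H_2 = 0.
  H_3: rank ker ∂_3 − rank ∂_4 = (5 − 4) − 0 = 1, and there is no ∂_4, so H_3 = Z.

H_0 = Z,  H_1 = 0,  H_2 = 0,  H_3 = Z.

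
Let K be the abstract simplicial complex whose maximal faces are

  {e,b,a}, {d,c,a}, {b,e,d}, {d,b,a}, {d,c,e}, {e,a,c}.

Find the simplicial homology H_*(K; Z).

Take the total order a < b < c < d < e on the vertex set. Then K (dimension 2) consists of the simplices:

  0-simplices (5): a, b, c, d, e
  1-simplices (9): ab, ac, ad, ae, bd, be, cd, ce, de
  2-simplices (6): abd, abe, acd, ace, bde, cde

so the chain groups are C_0 ≅ Z^5, C_1 ≅ Z^9, C_2 ≅ Z^6.

Boundary ∂_1: C_1 → C_0 sends each edge [p,q] (with p < q) to q − p.
This gives a 5×9 integer matrix of rank 4; reducing to Smith normal form yields diagonal entries (1,1,1,1).

Boundary ∂_2: C_2 → C_1 sends each 2-simplex [p,q,r] to [q,r] − [p,r] + [p,q]. For instance
  ∂bde = de − be + bd,
  ∂abe = be − ae + ab.
The resulting 9×6 matrix has rank 5, and its Smith normal form has invariant factors (1,1,1,1,1).

Now H_k = ker ∂_k / im ∂_{k+1}, so:

  H_0: rank C_0 − rank ∂_1 = 5 − 4 = 1, and the invariant factors of ∂_1 are all 1, so H_0 = Z.
  H_1: rank ker ∂_1 − rank ∂_2 = (9 − 4) − 5 = 0, and the invariant factors of ∂_2 are all 1, so H_1 = 0.
  H_2: rank ker ∂_2 − rank ∂_3 = (6 − 5) − 0 = 1, and there is no ∂_3, so H_2 = Z.

H_0 = Z,  H_1 = 0,  H_2 = Z.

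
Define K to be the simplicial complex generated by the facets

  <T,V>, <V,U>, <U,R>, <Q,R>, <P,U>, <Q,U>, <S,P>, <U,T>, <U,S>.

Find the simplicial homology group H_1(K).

H_1 = Z^3.

Order the vertices as P < Q < R < S < T < U < V. Listing each simplex with vertices in this order, K has dimension 1 with simplices:

  0-simplices (7): P, Q, R, S, T, U, V
  1-simplices (9): PS, PU, QR, QU, RU, SU, TU, TV, UV

giving chain groups C_0 ≅ Z^7, C_1 ≅ Z^9.

∂_1: C_1 → C_0 sends each edge [p,q] (with p < q) to q − p.
The resulting 7×9 matrix has rank 6, and its Smith normal form has invariant factors (1,1,1,1,1,1).

Now H_k = ker ∂_k / im ∂_{k+1}, so:

  H_1: rank ker ∂_1 − rank ∂_2 = (9 − 6) − 0 = 3, and there is no ∂_2, so H_1 = Z^3.

(K is a triangulation of a wedge of 3 circles.)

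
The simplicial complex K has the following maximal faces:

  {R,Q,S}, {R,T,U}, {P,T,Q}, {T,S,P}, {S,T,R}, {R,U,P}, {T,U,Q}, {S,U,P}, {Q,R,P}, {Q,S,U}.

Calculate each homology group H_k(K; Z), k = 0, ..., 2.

Fix the vertex order P < Q < R < S < T < U and write every simplex with vertices in increasing order. Then dim K = 2 and the simplices of K are:

  0-simplices (6): P, Q, R, S, T, U
  1-simplices (15): PQ, PR, PS, PT, PU, QR, QS, QT, QU, RS, RT, RU, ST, SU, TU
  2-simplices (10): PQR, PQT, PRU, PST, PSU, QRS, QSU, QTU, RST, RTU

giving chain groups C_0 ≅ Z^6, C_1 ≅ Z^15, C_2 ≅ Z^10.

Boundary ∂_1: C_1 → C_0 maps an edge to its endpoints' difference, ∂[p,q] = q − p. For instance
  ∂PQ = Q − P.
As a 6×15 matrix over Z this has rank 5, with invariant factors (1,1,1,1,1).

The boundary map ∂_2: C_2 → C_1 acts by ∂[p,q,r] = [q,r] − [p,r] + [p,q]. For instance
  ∂PQT = QT − PT + PQ,
  ∂QRS = RS − QS + QR.
The 15×10 boundary matrix has rank 10 and Smith normal form diag(1,1,1,1,1,1,1,1,1,2).

Reading off H_k = ker ∂_k / im ∂_{k+1}:

  H_0: rank C_0 − rank ∂_1 = 6 − 5 = 1, and the invariant factors of ∂_1 are all 1, so H_0 = Z.
  H_1: rank ker ∂_1 − rank ∂_2 = (15 − 5) − 10 = 0, and ∂_2 has invariant factor 2 > 1, so H_1 = Z/2Z.
  H_2: rank ker ∂_2 − rank ∂_3 = (10 − 10) − 0 = 0, and there is no ∂_3, so H_2 = 0.

As a check, the Euler characteristic is 6 − 15 + 10 = 1, which agrees with 1 − 0 + 0 = 1.

H_0 ≅ Z,  H_1 ≅ Z/2Z,  H_2 = 0.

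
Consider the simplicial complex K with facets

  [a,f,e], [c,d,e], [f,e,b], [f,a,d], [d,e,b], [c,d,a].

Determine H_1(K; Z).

K has 6 vertices, 12 edges, 6 triangles.
rank ∂_1 = 5, rank ∂_2 = 6 ⇒ b_1 = 12 − 5 − 6 = 1; all invariant factors of ∂_2 are 1 so no torsion. So H_1 ≅ Z.

H_1 ≅ Z.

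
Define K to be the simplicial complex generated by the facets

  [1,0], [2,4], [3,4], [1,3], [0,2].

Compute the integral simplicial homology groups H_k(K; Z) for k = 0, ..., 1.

H_0 ≅ Z,  H_1 ≅ Z.

We work with the vertex ordering 0 < 1 < 2 < 3 < 4. The simplices of K, each written with vertices in increasing order, are:

  0-simplices (5): [0], [1], [2], [3], [4]
  1-simplices (5): [0,1], [0,2], [1,3], [2,4], [3,4]

so the chain groups are C_0 ≅ Z^5, C_1 ≅ Z^5.

The boundary map ∂_1: C_1 → C_0 maps an edge to its endpoints' difference, ∂[p,q] = q − p.
The 5×5 boundary matrix has rank 4 and Smith normal form diag(1,1,1,1).

Computing H_k = (kernel of ∂_k) / (image of ∂_{k+1}):

  H_0: rank C_0 − rank ∂_1 = 5 − 4 = 1, and the invariant factors of ∂_1 are all 1, so H_0 ≅ Z.
  H_1: rank ker ∂_1 − rank ∂_2 = (5 − 4) − 0 = 1, and there is no ∂_2, so H_1 ≅ Z.

As a check, the Euler characteristic is 5 − 5 = 0, which agrees with 1 − 1 = 0.
(K is a triangulation of the circle S^1.)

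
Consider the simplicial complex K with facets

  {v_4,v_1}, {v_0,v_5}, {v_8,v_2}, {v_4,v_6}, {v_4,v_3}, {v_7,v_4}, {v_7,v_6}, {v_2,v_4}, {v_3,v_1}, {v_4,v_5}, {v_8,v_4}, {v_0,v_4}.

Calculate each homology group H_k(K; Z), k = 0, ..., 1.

H_0 ≅ Z,  H_1 ≅ Z^4.

Take the total order v_0 < v_1 < v_2 < v_3 < v_4 < v_5 < v_6 < v_7 < v_8 on the vertex set. Then K (dimension 1) consists of the simplices:

  0-simplices (9): [v_0], [v_1], [v_2], [v_3], [v_4], [v_5], [v_6], [v_7], [v_8]
  1-simplices (12): [v_0,v_4], [v_0,v_5], [v_1,v_3], [v_1,v_4], [v_2,v_4], [v_2,v_8], [v_3,v_4], [v_4,v_5], [v_4,v_6], [v_4,v_7], [v_4,v_8], [v_6,v_7]

Hence C_0 ≅ Z^9, C_1 ≅ Z^12.

Boundary ∂_1: C_1 → C_0 sends each edge [p,q] (with p < q) to q − p. For instance
  ∂[v_6,v_7] = [v_7] − [v_6].
As a 9×12 matrix over Z this has rank 8, with invariant factors (1,1,1,1,1,1,1,1).

Computing H_k = (kernel of ∂_k) / (image of ∂_{k+1}):

  H_0: rank C_0 − rank ∂_1 = 9 − 8 = 1, and the invariant factors of ∂_1 are all 1, so H_0 ≅ Z.
  H_1: rank ker ∂_1 − rank ∂_2 = (12 − 8) − 0 = 4, and there is no ∂_2, so H_1 ≅ Z^4.

As a check, the Euler characteristic is 9 − 12 = -3, which agrees with 1 − 4 = -3.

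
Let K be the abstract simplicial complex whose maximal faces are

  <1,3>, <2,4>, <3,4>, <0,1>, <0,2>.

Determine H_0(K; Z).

Take the total order 0 < 1 < 2 < 3 < 4 on the vertex set. Then K (dimension 1) consists of the simplices:

  0-simplices (5): [0], [1], [2], [3], [4]
  1-simplices (5): [0,1], [0,2], [1,3], [2,4], [3,4]

Hence C_0 ≅ Z^5, C_1 ≅ Z^5.

The boundary map ∂_1: C_1 → C_0 is given by ∂[p,q] = [q] − [p]. For instance
  ∂[3,4] = [4] − [3].
The resulting 5×5 matrix has rank 4, and its Smith normal form has invariant factors (1,1,1,1).

Now H_k = ker ∂_k / im ∂_{k+1}, so:

  H_0: rank C_0 − rank ∂_1 = 5 − 4 = 1, and the invariant factors of ∂_1 are all 1, so H_0 ≅ Z.

H_0 ≅ Z.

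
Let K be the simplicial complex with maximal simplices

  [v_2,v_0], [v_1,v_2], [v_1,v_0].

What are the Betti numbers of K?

Fix the vertex order v_0 < v_1 < v_2 and write every simplex with vertices in increasing order. Then dim K = 1 and the simplices of K are:

  0-simplices (3): [v_0], [v_1], [v_2]
  1-simplices (3): [v_0,v_1], [v_0,v_2], [v_1,v_2]

Hence C_0 ≅ Z^3, C_1 ≅ Z^3.

Boundary ∂_1: C_1 → C_0 maps an edge to its endpoints' difference, ∂[p,q] = q − p.
The 3×3 boundary matrix has rank 2 and Smith normal form diag(1,1).

Reading off H_k = ker ∂_k / im ∂_{k+1}:

  H_0: rank C_0 − rank ∂_1 = 3 − 2 = 1, and the invariant factors of ∂_1 are all 1, so H_0 ≅ Z.
  H_1: rank ker ∂_1 − rank ∂_2 = (3 − 2) − 0 = 1, and there is no ∂_2, so H_1 ≅ Z.

Hence the Betti numbers are b_0 = 1, b_1 = 1.

b_0 = 1, b_1 = 1.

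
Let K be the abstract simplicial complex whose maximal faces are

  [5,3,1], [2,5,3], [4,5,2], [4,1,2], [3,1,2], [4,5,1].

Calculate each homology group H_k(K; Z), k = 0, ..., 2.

H_0 = Z,  H_1 = 0,  H_2 = Z.

Take the total order 1 < 2 < 3 < 4 < 5 on the vertex set. Then K (dimension 2) consists of the simplices:

  0-simplices (5): [1], [2], [3], [4], [5]
  1-simplices (9): [1,2], [1,3], [1,4], [1,5], [2,3], [2,4], [2,5], [3,5], [4,5]
  2-simplices (6): [1,2,3], [1,2,4], [1,3,5], [1,4,5], [2,3,5], [2,4,5]

Hence C_0 ≅ Z^5, C_1 ≅ Z^9, C_2 ≅ Z^6.

∂_1: C_1 → C_0 maps an edge to its endpoints' difference, ∂[p,q] = q − p. For instance
  ∂[2,3] = [3] − [2].
As a 5×9 matrix over Z this has rank 4, with invariant factors (1,1,1,1).

The boundary map ∂_2: C_2 → C_1 maps a triangle to the signed sum of its edges. For instance
  ∂[2,3,5] = [3,5] − [2,5] + [2,3],
  ∂[1,4,5] = [4,5] − [1,5] + [1,4].
As a 9×6 matrix over Z this has rank 5, with invariant factors (1,1,1,1,1).

From H_k ≅ ker(∂_k) / im(∂_{k+1}) we obtain:

  H_0: rank C_0 − rank ∂_1 = 5 − 4 = 1, and the invariant factors of ∂_1 are all 1, so H_0 = Z.
  H_1: rank ker ∂_1 − rank ∂_2 = (9 − 4) − 5 = 0, and the invariant factors of ∂_2 are all 1, so H_1 = 0.
  H_2: rank ker ∂_2 − rank ∂_3 = (6 − 5) − 0 = 1, and there is no ∂_3, so H_2 = Z.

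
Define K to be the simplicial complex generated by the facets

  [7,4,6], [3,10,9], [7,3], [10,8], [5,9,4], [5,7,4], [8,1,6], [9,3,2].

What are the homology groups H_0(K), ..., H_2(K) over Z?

K has 10 vertices, 17 edges, 6 triangles.
rank ∂_0 = 0, rank ∂_1 = 9 ⇒ b_0 = 10 − 0 − 9 = 1; all invariant factors of ∂_1 are 1 so no torsion. So H_0 ≅ Z.
rank ∂_1 = 9, rank ∂_2 = 6 ⇒ b_1 = 17 − 9 − 6 = 2; all invariant factors of ∂_2 are 1 so no torsion. So H_1 ≅ Z^2.
rank ∂_2 = 6, rank ∂_3 = 0 ⇒ b_2 = 6 − 6 − 0 = 0. So H_2 ≅ 0.

H_0 = Z,  H_1 = Z^2,  H_2 = 0.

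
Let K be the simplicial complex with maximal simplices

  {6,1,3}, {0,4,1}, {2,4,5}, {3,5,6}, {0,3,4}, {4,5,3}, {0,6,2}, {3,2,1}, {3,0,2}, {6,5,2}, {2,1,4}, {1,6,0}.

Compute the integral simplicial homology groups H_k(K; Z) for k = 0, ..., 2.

Take the total order 0 < 1 < 2 < 3 < 4 < 5 < 6 on the vertex set. Then K (dimension 2) consists of the simplices:

  0-simplices (7): [0], [1], [2], [3], [4], [5], [6]
  1-simplices (18): [0,1], [0,2], [0,3], [0,4], [0,6], [1,2], [1,3], [1,4], [1,6], [2,3], [2,4], [2,5], [2,6], [3,4], [3,5], [3,6], [4,5], [5,6]
  2-simplices (12): [0,1,4], [0,1,6], [0,2,3], [0,2,6], [0,3,4], [1,2,3], [1,2,4], [1,3,6], [2,4,5], [2,5,6], [3,4,5], [3,5,6]

giving chain groups C_0 ≅ Z^7, C_1 ≅ Z^18, C_2 ≅ Z^12.

Boundary ∂_1: C_1 → C_0 sends each edge [p,q] (with p < q) to q − p. For instance
  ∂[1,6] = [6] − [1].
This gives a 7×18 integer matrix of rank 6; reducing to Smith normal form yields diagonal entries (1,1,1,1,1,1).

∂_2: C_2 → C_1 acts by ∂[p,q,r] = [q,r] − [p,r] + [p,q]. For instance
  ∂[1,2,4] = [2,4] − [1,4] + [1,2],
  ∂[2,4,5] = [4,5] − [2,5] + [2,4].
As a 18×12 matrix over Z this has rank 12, with invariant factors (1,1,1,1,1,1,1,1,1,1,1,2).

Now H_k = ker ∂_k / im ∂_{k+1}, so:

  H_0: rank C_0 − rank ∂_1 = 7 − 6 = 1, and the invariant factors of ∂_1 are all 1, so H_0 ≅ Z.
  H_1: rank ker ∂_1 − rank ∂_2 = (18 − 6) − 12 = 0, and ∂_2 has invariant factor 2 > 1, so H_1 ≅ Z/2Z.
  H_2: rank ker ∂_2 − rank ∂_3 = (12 − 12) − 0 = 0, and there is no ∂_3, so H_2 ≅ 0.

H_0 ≅ Z,  H_1 ≅ Z/2Z,  H_2 = 0.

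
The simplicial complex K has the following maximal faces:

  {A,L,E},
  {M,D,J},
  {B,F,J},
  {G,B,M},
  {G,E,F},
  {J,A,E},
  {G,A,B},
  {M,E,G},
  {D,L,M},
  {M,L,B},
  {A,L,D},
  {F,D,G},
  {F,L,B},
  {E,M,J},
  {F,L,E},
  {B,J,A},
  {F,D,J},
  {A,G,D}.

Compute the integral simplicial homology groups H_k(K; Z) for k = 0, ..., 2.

K has 9 vertices, 27 edges, 18 triangles.
rank ∂_0 = 0, rank ∂_1 = 8 ⇒ b_0 = 9 − 0 − 8 = 1; all invariant factors of ∂_1 are 1 so no torsion. So H_0 ≅ Z.
rank ∂_1 = 8, rank ∂_2 = 17 ⇒ b_1 = 27 − 8 − 17 = 2; all invariant factors of ∂_2 are 1 so no torsion. So H_1 ≅ Z^2.
rank ∂_2 = 17, rank ∂_3 = 0 ⇒ b_2 = 18 − 17 − 0 = 1. So H_2 ≅ Z.

H_0 ≅ Z,  H_1 ≅ Z^2,  H_2 ≅ Z.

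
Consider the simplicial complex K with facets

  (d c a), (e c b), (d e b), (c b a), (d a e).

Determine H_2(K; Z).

We work with the vertex ordering a < b < c < d < e. The simplices of K, each written with vertices in increasing order, are:

  0-simplices (5): a, b, c, d, e
  1-simplices (10): ab, ac, ad, ae, bc, bd, be, cd, ce, de
  2-simplices (5): abc, acd, ade, bce, bde

giving chain groups C_0 ≅ Z^5, C_1 ≅ Z^10, C_2 ≅ Z^5.

∂_1: C_1 → C_0 sends each edge [p,q] (with p < q) to q − p.
The 5×10 boundary matrix has rank 4 and Smith normal form diag(1,1,1,1).

∂_2: C_2 → C_1 maps a triangle to the signed sum of its edges. For instance
  ∂bde = de − be + bd,
  ∂ade = de − ae + ad.
As a 10×5 matrix over Z this has rank 5, with invariant factors (1,1,1,1,1).

Now H_k = ker ∂_k / im ∂_{k+1}, so:

  H_2: rank ker ∂_2 − rank ∂_3 = (5 − 5) − 0 = 0, and there is no ∂_3, so H_2 ≅ 0.

H_2 ≅ 0.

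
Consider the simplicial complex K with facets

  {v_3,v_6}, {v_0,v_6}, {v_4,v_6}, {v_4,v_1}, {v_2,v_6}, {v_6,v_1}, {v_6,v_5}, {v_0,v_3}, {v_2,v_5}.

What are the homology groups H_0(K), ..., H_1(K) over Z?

Order the vertices as v_0 < v_1 < v_2 < v_3 < v_4 < v_5 < v_6. Listing each simplex with vertices in this order, K has dimension 1 with simplices:

  0-simplices (7): [v_0], [v_1], [v_2], [v_3], [v_4], [v_5], [v_6]
  1-simplices (9): [v_0,v_3], [v_0,v_6], [v_1,v_4], [v_1,v_6], [v_2,v_5], [v_2,v_6], [v_3,v_6], [v_4,v_6], [v_5,v_6]

so the chain groups are C_0 ≅ Z^7, C_1 ≅ Z^9.

The boundary map ∂_1: C_1 → C_0 is given by ∂[p,q] = [q] − [p].
This gives a 7×9 integer matrix of rank 6; reducing to Smith normal form yields diagonal entries (1,1,1,1,1,1).

Computing H_k = (kernel of ∂_k) / (image of ∂_{k+1}):

  H_0: rank C_0 − rank ∂_1 = 7 − 6 = 1, and the invariant factors of ∂_1 are all 1, so H_0 ≅ Z.
  H_1: rank ker ∂_1 − rank ∂_2 = (9 − 6) − 0 = 3, and there is no ∂_2, so H_1 ≅ Z^3.

H_0 ≅ Z,  H_1 ≅ Z^3.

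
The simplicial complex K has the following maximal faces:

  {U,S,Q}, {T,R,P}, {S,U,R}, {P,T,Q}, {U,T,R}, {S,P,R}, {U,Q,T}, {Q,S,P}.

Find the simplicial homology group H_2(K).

H_2 ≅ Z.

Order the vertices as P < Q < R < S < T < U. Listing each simplex with vertices in this order, K has dimension 2 with simplices:

  0-simplices (6): P, Q, R, S, T, U
  1-simplices (12): PQ, PR, PS, PT, QS, QT, QU, RS, RT, RU, SU, TU
  2-simplices (8): PQS, PQT, PRS, PRT, QSU, QTU, RSU, RTU

so the chain groups are C_0 ≅ Z^6, C_1 ≅ Z^12, C_2 ≅ Z^8.

Boundary ∂_1: C_1 → C_0 is given by ∂[p,q] = [q] − [p].
As a 6×12 matrix over Z this has rank 5, with invariant factors (1,1,1,1,1).

∂_2: C_2 → C_1 maps a triangle to the signed sum of its edges. For instance
  ∂PQT = QT − PT + PQ,
  ∂PQS = QS − PS + PQ.
This gives a 12×8 integer matrix of rank 7; reducing to Smith normal form yields diagonal entries (1,1,1,1,1,1,1).

Computing H_k = (kernel of ∂_k) / (image of ∂_{k+1}):

  H_2: rank ker ∂_2 − rank ∂_3 = (8 − 7) − 0 = 1, and there is no ∂_3, so H_2 = Z.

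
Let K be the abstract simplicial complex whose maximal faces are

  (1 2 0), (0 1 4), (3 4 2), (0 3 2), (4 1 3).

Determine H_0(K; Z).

We work with the vertex ordering 0 < 1 < 2 < 3 < 4. The simplices of K, each written with vertices in increasing order, are:

  0-simplices (5): [0], [1], [2], [3], [4]
  1-simplices (10): [0,1], [0,2], [0,3], [0,4], [1,2], [1,3], [1,4], [2,3], [2,4], [3,4]
  2-simplices (5): [0,1,2], [0,1,4], [0,2,3], [1,3,4], [2,3,4]

so the chain groups are C_0 ≅ Z^5, C_1 ≅ Z^10, C_2 ≅ Z^5.

∂_1: C_1 → C_0 sends each edge [p,q] (with p < q) to q − p. For instance
  ∂[3,4] = [4] − [3].
The resulting 5×10 matrix has rank 4, and its Smith normal form has invariant factors (1,1,1,1).

∂_2: C_2 → C_1 sends each 2-simplex [p,q,r] to [q,r] − [p,r] + [p,q]. For instance
  ∂[0,2,3] = [2,3] − [0,3] + [0,2],
  ∂[0,1,4] = [1,4] − [0,4] + [0,1].
The 10×5 boundary matrix has rank 5 and Smith normal form diag(1,1,1,1,1).

From H_k ≅ ker(∂_k) / im(∂_{k+1}) we obtain:

  H_0: rank C_0 − rank ∂_1 = 5 − 4 = 1, and the invariant factors of ∂_1 are all 1, so H_0 = Z.

H_0 ≅ Z.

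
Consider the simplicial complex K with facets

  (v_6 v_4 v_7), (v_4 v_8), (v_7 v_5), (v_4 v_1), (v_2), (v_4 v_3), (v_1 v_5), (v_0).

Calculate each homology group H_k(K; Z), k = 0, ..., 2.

Take the total order v_0 < v_1 < v_2 < v_3 < v_4 < v_5 < v_6 < v_7 < v_8 on the vertex set. Then K (dimension 2) consists of the simplices:

  0-simplices (9): [v_0], [v_1], [v_2], [v_3], [v_4], [v_5], [v_6], [v_7], [v_8]
  1-simplices (8): [v_1,v_4], [v_1,v_5], [v_3,v_4], [v_4,v_6], [v_4,v_7], [v_4,v_8], [v_5,v_7], [v_6,v_7]
  2-simplices (1): [v_4,v_6,v_7]

giving chain groups C_0 ≅ Z^9, C_1 ≅ Z^8, C_2 ≅ Z^1.

Boundary ∂_1: C_1 → C_0 maps an edge to its endpoints' difference, ∂[p,q] = q − p.
The resulting 9×8 matrix has rank 6, and its Smith normal form has invariant factors (1,1,1,1,1,1).

∂_2: C_2 → C_1 maps a triangle to the signed sum of its edges. For instance
  ∂[v_4,v_6,v_7] = [v_6,v_7] − [v_4,v_7] + [v_4,v_6].
As a 8×1 matrix over Z this has rank 1, with invariant factors (1).

Computing H_k = (kernel of ∂_k) / (image of ∂_{k+1}):

  H_0: rank C_0 − rank ∂_1 = 9 − 6 = 3, and the invariant factors of ∂_1 are all 1, so H_0 ≅ Z^3.
  H_1: rank ker ∂_1 − rank ∂_2 = (8 − 6) − 1 = 1, and the invariant factors of ∂_2 are all 1, so H_1 ≅ Z.
  H_2: rank ker ∂_2 − rank ∂_3 = (1 − 1) − 0 = 0, and there is no ∂_3, so H_2 ≅ 0.

As a check, the Euler characteristic is 9 − 8 + 1 = 2, which agrees with 3 − 1 + 0 = 2.

H_0 = Z^3,  H_1 = Z,  H_2 = 0.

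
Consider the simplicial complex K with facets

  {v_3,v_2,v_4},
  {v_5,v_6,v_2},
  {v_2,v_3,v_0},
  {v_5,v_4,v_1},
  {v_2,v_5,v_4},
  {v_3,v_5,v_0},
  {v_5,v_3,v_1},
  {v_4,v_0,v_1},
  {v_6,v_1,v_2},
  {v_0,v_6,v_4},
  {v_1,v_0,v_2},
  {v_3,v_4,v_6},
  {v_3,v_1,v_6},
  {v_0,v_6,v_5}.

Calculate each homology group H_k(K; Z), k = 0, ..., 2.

Take the total order v_0 < v_1 < v_2 < v_3 < v_4 < v_5 < v_6 on the vertex set. Then K (dimension 2) consists of the simplices:

  0-simplices (7): [v_0], [v_1], [v_2], [v_3], [v_4], [v_5], [v_6]
  1-simplices (21): (21 of them)
  2-simplices (14): (14 of them)

Hence C_0 ≅ Z^7, C_1 ≅ Z^21, C_2 ≅ Z^14.

Boundary ∂_1: C_1 → C_0 is given by ∂[p,q] = [q] − [p].
The 7×21 boundary matrix has rank 6 and Smith normal form diag(1,1,1,1,1,1).

Boundary ∂_2: C_2 → C_1 sends each 2-simplex [p,q,r] to [q,r] − [p,r] + [p,q]. For instance
  ∂[v_2,v_4,v_5] = [v_4,v_5] − [v_2,v_5] + [v_2,v_4],
  ∂[v_2,v_3,v_4] = [v_3,v_4] − [v_2,v_4] + [v_2,v_3].
The resulting 21×14 matrix has rank 13, and its Smith normal form has invariant factors (1,1,1,1,1,1,1,1,1,1,1,1,1).

Now H_k = ker ∂_k / im ∂_{k+1}, so:

  H_0: rank C_0 − rank ∂_1 = 7 − 6 = 1, and the invariant factors of ∂_1 are all 1, so H_0 ≅ Z.
  H_1: rank ker ∂_1 − rank ∂_2 = (21 − 6) − 13 = 2, and the invariant factors of ∂_2 are all 1, so H_1 ≅ Z^2.
  H_2: rank ker ∂_2 − rank ∂_3 = (14 − 13) − 0 = 1, and there is no ∂_3, so H_2 ≅ Z.

H_0 = Z,  H_1 = Z^2,  H_2 = Z.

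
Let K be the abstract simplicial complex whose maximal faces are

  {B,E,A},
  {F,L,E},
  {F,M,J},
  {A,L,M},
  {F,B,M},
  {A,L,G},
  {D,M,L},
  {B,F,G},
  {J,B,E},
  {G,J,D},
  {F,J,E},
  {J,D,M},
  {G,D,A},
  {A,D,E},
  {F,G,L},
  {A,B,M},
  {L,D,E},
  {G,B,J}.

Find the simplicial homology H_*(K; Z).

H_0 = Z,  H_1 = Z ⊕ Z/2,  H_2 = 0.

Order the vertices as A < B < D < E < F < G < J < L < M. Listing each simplex with vertices in this order, K has dimension 2 with simplices:

  0-simplices (9): A, B, D, E, F, G, J, L, M
  1-simplices (27): AB, AD, AE, AG, AL, AM, BE, BF, BG, BJ, BM, DE, DG, DJ, DL, DM, EF, EJ, EL, FG, FJ, FL, FM, GJ, GL, JM, LM
  2-simplices (18): ABE, ABM, ADE, ADG, AGL, ALM, BEJ, BFG, BFM, BGJ, DEL, DGJ, DJM, DLM, EFJ, EFL, FGL, FJM

Hence C_0 ≅ Z^9, C_1 ≅ Z^27, C_2 ≅ Z^18.

The boundary map ∂_1: C_1 → C_0 is given by ∂[p,q] = [q] − [p]. For instance
  ∂EJ = J − E.
This gives a 9×27 integer matrix of rank 8; reducing to Smith normal form yields diagonal entries (1,1,1,1,1,1,1,1).

The boundary map ∂_2: C_2 → C_1 maps a triangle to the signed sum of its edges. For instance
  ∂ADG = DG − AG + AD,
  ∂FGL = GL − FL + FG.
The resulting 27×18 matrix has rank 18, and its Smith normal form has invariant factors (1,1,1,1,1,1,1,1,1,1,1,1,1,1,1,1,1,2).

Reading off H_k = ker ∂_k / im ∂_{k+1}:

  H_0: rank C_0 − rank ∂_1 = 9 − 8 = 1, and the invariant factors of ∂_1 are all 1, so H_0 ≅ Z.
  H_1: rank ker ∂_1 − rank ∂_2 = (27 − 8) − 18 = 1, and ∂_2 has invariant factor 2 > 1, so H_1 ≅ Z ⊕ Z/2.
  H_2: rank ker ∂_2 − rank ∂_3 = (18 − 18) − 0 = 0, and there is no ∂_3, so H_2 ≅ 0.

As a check, the Euler characteristic is 9 − 27 + 18 = 0, which agrees with 1 − 1 + 0 = 0.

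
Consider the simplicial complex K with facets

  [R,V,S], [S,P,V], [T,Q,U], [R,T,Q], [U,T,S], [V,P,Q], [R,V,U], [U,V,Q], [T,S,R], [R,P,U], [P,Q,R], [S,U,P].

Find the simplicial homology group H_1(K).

Take the total order P < Q < R < S < T < U < V on the vertex set. Then K (dimension 2) consists of the simplices:

  0-simplices (7): P, Q, R, S, T, U, V
  1-simplices (18): PQ, PR, PS, PU, PV, QR, QT, QU, QV, RS, RT, RU, RV, ST, SU, SV, TU, UV
  2-simplices (12): PQR, PQV, PRU, PSU, PSV, QRT, QTU, QUV, RST, RSV, RUV, STU

so the chain groups are C_0 ≅ Z^7, C_1 ≅ Z^18, C_2 ≅ Z^12.

∂_1: C_1 → C_0 is given by ∂[p,q] = [q] − [p]. For instance
  ∂SU = U − S.
As a 7×18 matrix over Z this has rank 6, with invariant factors (1,1,1,1,1,1).

∂_2: C_2 → C_1 acts by ∂[p,q,r] = [q,r] − [p,r] + [p,q]. For instance
  ∂PQR = QR − PR + PQ,
  ∂QRT = RT − QT + QR.
This gives a 18×12 integer matrix of rank 12; reducing to Smith normal form yields diagonal entries (1,1,1,1,1,1,1,1,1,1,1,2).

Reading off H_k = ker ∂_k / im ∂_{k+1}:

  H_1: rank ker ∂_1 − rank ∂_2 = (18 − 6) − 12 = 0, and ∂_2 has invariant factor 2 > 1, so H_1 ≅ Z/2.

H_1 ≅ Z/2.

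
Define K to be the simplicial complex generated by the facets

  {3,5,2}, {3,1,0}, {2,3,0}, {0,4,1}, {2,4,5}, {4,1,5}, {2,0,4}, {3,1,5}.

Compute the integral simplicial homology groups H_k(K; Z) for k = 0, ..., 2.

Take the total order 0 < 1 < 2 < 3 < 4 < 5 on the vertex set. Then K (dimension 2) consists of the simplices:

  0-simplices (6): [0], [1], [2], [3], [4], [5]
  1-simplices (12): [0,1], [0,2], [0,3], [0,4], [1,3], [1,4], [1,5], [2,3], [2,4], [2,5], [3,5], [4,5]
  2-simplices (8): [0,1,3], [0,1,4], [0,2,3], [0,2,4], [1,3,5], [1,4,5], [2,3,5], [2,4,5]

so the chain groups are C_0 ≅ Z^6, C_1 ≅ Z^12, C_2 ≅ Z^8.

The boundary map ∂_1: C_1 → C_0 maps an edge to its endpoints' difference, ∂[p,q] = q − p. For instance
  ∂[1,5] = [5] − [1].
The 6×12 boundary matrix has rank 5 and Smith normal form diag(1,1,1,1,1).

∂_2: C_2 → C_1 maps a triangle to the signed sum of its edges. For instance
  ∂[0,2,3] = [2,3] − [0,3] + [0,2],
  ∂[2,3,5] = [3,5] − [2,5] + [2,3].
The resulting 12×8 matrix has rank 7, and its Smith normal form has invariant factors (1,1,1,1,1,1,1).

Computing H_k = (kernel of ∂_k) / (image of ∂_{k+1}):

  H_0: rank C_0 − rank ∂_1 = 6 − 5 = 1, and the invariant factors of ∂_1 are all 1, so H_0 ≅ Z.
  H_1: rank ker ∂_1 − rank ∂_2 = (12 − 5) − 7 = 0, and the invariant factors of ∂_2 are all 1, so H_1 ≅ 0.
  H_2: rank ker ∂_2 − rank ∂_3 = (8 − 7) − 0 = 1, and there is no ∂_3, so H_2 ≅ Z.

As a check, the Euler characteristic is 6 − 12 + 8 = 2, which agrees with 1 − 0 + 1 = 2.

H_0 ≅ Z,  H_1 = 0,  H_2 ≅ Z.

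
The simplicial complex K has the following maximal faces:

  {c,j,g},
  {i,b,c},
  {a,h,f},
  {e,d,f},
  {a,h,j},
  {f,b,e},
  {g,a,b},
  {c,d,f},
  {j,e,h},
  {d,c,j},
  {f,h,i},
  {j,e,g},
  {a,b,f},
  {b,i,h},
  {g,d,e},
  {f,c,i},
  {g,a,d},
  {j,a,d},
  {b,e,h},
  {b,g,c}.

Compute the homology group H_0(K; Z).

Take the total order a < b < c < d < e < f < g < h < i < j on the vertex set. Then K (dimension 2) consists of the simplices:

  0-simplices (10): a, b, c, d, e, f, g, h, i, j
  1-simplices (30): ab, ad, af, ag, ah, aj, bc, be, bf, bg, bh, bi, cd, cf, cg, ci, cj, de, df, dg, dj, ef, eg, eh, ej, fh, fi, gj, hi, hj
  2-simplices (20): abf, abg, adg, adj, afh, ahj, bcg, bci, bef, beh, bhi, cdf, cdj, cfi, cgj, def, deg, egj, ehj, fhi

so the chain groups are C_0 ≅ Z^10, C_1 ≅ Z^30, C_2 ≅ Z^20.

Boundary ∂_1: C_1 → C_0 maps an edge to its endpoints' difference, ∂[p,q] = q − p. For instance
  ∂bh = h − b.
This gives a 10×30 integer matrix of rank 9; reducing to Smith normal form yields diagonal entries (1,1,1,1,1,1,1,1,1).

Boundary ∂_2: C_2 → C_1 maps a triangle to the signed sum of its edges. For instance
  ∂deg = eg − dg + de,
  ∂cdf = df − cf + cd.
The resulting 30×20 matrix has rank 20, and its Smith normal form has invariant factors (1,1,1,1,1,1,1,1,1,1,1,1,1,1,1,1,1,1,1,2).

From H_k ≅ ker(∂_k) / im(∂_{k+1}) we obtain:

  H_0: rank C_0 − rank ∂_1 = 10 − 9 = 1, and the invariant factors of ∂_1 are all 1, so H_0 ≅ Z.

H_0 = Z.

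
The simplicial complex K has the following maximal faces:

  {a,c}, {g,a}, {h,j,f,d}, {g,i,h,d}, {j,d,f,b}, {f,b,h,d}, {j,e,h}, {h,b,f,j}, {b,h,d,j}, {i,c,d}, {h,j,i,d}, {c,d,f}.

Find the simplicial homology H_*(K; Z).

H_0 ≅ Z,  H_1 ≅ Z,  H_2 = 0,  H_3 ≅ Z.

Order the vertices as a < b < c < d < e < f < g < h < i < j. Listing each simplex with vertices in this order, K has dimension 3 with simplices:

  0-simplices (10): a, b, c, d, e, f, g, h, i, j
  1-simplices (23): ac, ag, bd, bf, bh, bj, cd, cf, ci, df, dg, dh, di, dj, eh, ej, fh, fj, gh, gi, hi, hj, ij
  2-simplices (19): bdf, bdh, bdj, bfh, bfj, bhj, cdf, cdi, dfh, dfj, dgh, dgi, dhi, dhj, dij, ehj, fhj, ghi, hij
  3-simplices (7): bdfh, bdfj, bdhj, bfhj, dfhj, dghi, dhij

giving chain groups C_0 ≅ Z^10, C_1 ≅ Z^23, C_2 ≅ Z^19, C_3 ≅ Z^7.

∂_1: C_1 → C_0 sends each edge [p,q] (with p < q) to q − p. For instance
  ∂ci = i − c.
As a 10×23 matrix over Z this has rank 9, with invariant factors (1,1,1,1,1,1,1,1,1).

∂_2: C_2 → C_1 sends each 2-simplex [p,q,r] to [q,r] − [p,r] + [p,q]. For instance
  ∂bdh = dh − bh + bd,
  ∂dgi = gi − di + dg.
As a 23×19 matrix over Z this has rank 13, with invariant factors (1,1,1,1,1,1,1,1,1,1,1,1,1).

Boundary ∂_3: C_3 → C_2 sends each 3-simplex σ to the alternating sum Σ_i (−1)^i (σ with its i-th vertex removed). For instance
  ∂dhij = hij − dij + dhj − dhi,
  ∂bfhj = fhj − bhj + bfj − bfh.
The 19×7 boundary matrix has rank 6 and Smith normal form diag(1,1,1,1,1,1).

Now H_k = ker ∂_k / im ∂_{k+1}, so:

  H_0: rank C_0 − rank ∂_1 = 10 − 9 = 1, and the invariant factors of ∂_1 are all 1, so H_0 ≅ Z.
  H_1: rank ker ∂_1 − rank ∂_2 = (23 − 9) − 13 = 1, and the invariant factors of ∂_2 are all 1, so H_1 ≅ Z.
  H_2: rank ker ∂_2 − rank ∂_3 = (19 − 13) − 6 = 0, and the invariant factors of ∂_3 are all 1, so H_2 ≅ 0.
  H_3: rank ker ∂_3 − rank ∂_4 = (7 − 6) − 0 = 1, and there is no ∂_4, so H_3 ≅ Z.

As a check, the Euler characteristic is 10 − 23 + 19 − 7 = -1, which agrees with 1 − 1 + 0 − 1 = -1.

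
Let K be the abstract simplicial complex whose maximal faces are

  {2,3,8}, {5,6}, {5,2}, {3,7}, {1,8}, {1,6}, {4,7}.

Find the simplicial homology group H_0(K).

H_0 ≅ Z.

K has 8 vertices, 9 edges, 1 triangle.
rank ∂_0 = 0, rank ∂_1 = 7 ⇒ b_0 = 8 − 0 − 7 = 1; all invariant factors of ∂_1 are 1 so no torsion. So H_0 ≅ Z.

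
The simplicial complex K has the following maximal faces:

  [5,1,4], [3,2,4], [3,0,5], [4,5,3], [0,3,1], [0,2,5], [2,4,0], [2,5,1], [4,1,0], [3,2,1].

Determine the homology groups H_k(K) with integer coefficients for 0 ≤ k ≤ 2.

H_0 ≅ Z,  H_1 ≅ Z/2Z,  H_2 = 0.

Take the total order 0 < 1 < 2 < 3 < 4 < 5 on the vertex set. Then K (dimension 2) consists of the simplices:

  0-simplices (6): [0], [1], [2], [3], [4], [5]
  1-simplices (15): [0,1], [0,2], [0,3], [0,4], [0,5], [1,2], [1,3], [1,4], [1,5], [2,3], [2,4], [2,5], [3,4], [3,5], [4,5]
  2-simplices (10): [0,1,3], [0,1,4], [0,2,4], [0,2,5], [0,3,5], [1,2,3], [1,2,5], [1,4,5], [2,3,4], [3,4,5]

giving chain groups C_0 ≅ Z^6, C_1 ≅ Z^15, C_2 ≅ Z^10.

The boundary map ∂_1: C_1 → C_0 sends each edge [p,q] (with p < q) to q − p. For instance
  ∂[2,4] = [4] − [2].
As a 6×15 matrix over Z this has rank 5, with invariant factors (1,1,1,1,1).

∂_2: C_2 → C_1 acts by ∂[p,q,r] = [q,r] − [p,r] + [p,q]. For instance
  ∂[0,1,3] = [1,3] − [0,3] + [0,1],
  ∂[0,1,4] = [1,4] − [0,4] + [0,1].
As a 15×10 matrix over Z this has rank 10, with invariant factors (1,1,1,1,1,1,1,1,1,2).

From H_k ≅ ker(∂_k) / im(∂_{k+1}) we obtain:

  H_0: rank C_0 − rank ∂_1 = 6 − 5 = 1, and the invariant factors of ∂_1 are all 1, so H_0 ≅ Z.
  H_1: rank ker ∂_1 − rank ∂_2 = (15 − 5) − 10 = 0, and ∂_2 has invariant factor 2 > 1, so H_1 ≅ Z/2Z.
  H_2: rank ker ∂_2 − rank ∂_3 = (10 − 10) − 0 = 0, and there is no ∂_3, so H_2 ≅ 0.

As a check, the Euler characteristic is 6 − 15 + 10 = 1, which agrees with 1 − 0 + 0 = 1.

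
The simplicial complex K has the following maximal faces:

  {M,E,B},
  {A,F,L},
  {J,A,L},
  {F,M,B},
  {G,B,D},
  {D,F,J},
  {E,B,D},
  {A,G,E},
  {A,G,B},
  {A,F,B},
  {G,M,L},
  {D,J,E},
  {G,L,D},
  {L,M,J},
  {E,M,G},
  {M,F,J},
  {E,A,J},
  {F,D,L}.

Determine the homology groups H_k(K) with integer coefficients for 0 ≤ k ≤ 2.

K has 9 vertices, 27 edges, 18 triangles.
rank ∂_0 = 0, rank ∂_1 = 8 ⇒ b_0 = 9 − 0 − 8 = 1; all invariant factors of ∂_1 are 1 so no torsion. So H_0 ≅ Z.
rank ∂_1 = 8, rank ∂_2 = 18 ⇒ b_1 = 27 − 8 − 18 = 1; ∂_2 has invariant factor(s) [2] giving torsion. So H_1 ≅ Z ⊕ Z/2.
rank ∂_2 = 18, rank ∂_3 = 0 ⇒ b_2 = 18 − 18 − 0 = 0. So H_2 ≅ 0.

H_0 = Z,  H_1 = Z ⊕ Z/2,  H_2 = 0.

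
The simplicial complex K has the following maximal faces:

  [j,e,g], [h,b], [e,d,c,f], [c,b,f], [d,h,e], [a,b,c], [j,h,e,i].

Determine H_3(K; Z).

H_3 = 0.

We work with the vertex ordering a < b < c < d < e < f < g < h < i < j. The simplices of K, each written with vertices in increasing order, are:

  0-simplices (10): a, b, c, d, e, f, g, h, i, j
  1-simplices (20): ab, ac, bc, bf, bh, cd, ce, cf, de, df, dh, ef, eg, eh, ei, ej, gj, hi, hj, ij
  2-simplices (12): abc, bcf, cde, cdf, cef, def, deh, egj, ehi, ehj, eij, hij
  3-simplices (2): cdef, ehij

Hence C_0 ≅ Z^10, C_1 ≅ Z^20, C_2 ≅ Z^12, C_3 ≅ Z^2.

∂_1: C_1 → C_0 maps an edge to its endpoints' difference, ∂[p,q] = q − p.
As a 10×20 matrix over Z this has rank 9, with invariant factors (1,1,1,1,1,1,1,1,1).

∂_2: C_2 → C_1 sends each 2-simplex [p,q,r] to [q,r] − [p,r] + [p,q]. For instance
  ∂deh = eh − dh + de,
  ∂cdf = df − cf + cd.
The resulting 20×12 matrix has rank 10, and its Smith normal form has invariant factors (1,1,1,1,1,1,1,1,1,1).

∂_3: C_3 → C_2 sends each 3-simplex σ to the alternating sum Σ_i (−1)^i (σ with its i-th vertex removed). For instance
  ∂ehij = hij − eij + ehj − ehi,
  ∂cdef = def − cef + cdf − cde.
This gives a 12×2 integer matrix of rank 2; reducing to Smith normal form yields diagonal entries (1,1).

Computing H_k = (kernel of ∂_k) / (image of ∂_{k+1}):

  H_3: rank ker ∂_3 − rank ∂_4 = (2 − 2) − 0 = 0, and there is no ∂_4, so H_3 ≅ 0.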